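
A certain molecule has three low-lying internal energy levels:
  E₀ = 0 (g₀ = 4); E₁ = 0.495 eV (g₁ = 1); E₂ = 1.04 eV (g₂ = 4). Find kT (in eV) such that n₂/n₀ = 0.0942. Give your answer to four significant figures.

0.4402 eV

n₂/n₀ = (g₂/g₀) exp[−(E₂−E₀)/kT] = 0.0942.
⇒ (E₂−E₀)/kT = ln((4/4)/0.0942) = ln(10.6157) = 2.36233.
kT = 1.04 eV / 2.36233 = 0.4402 eV.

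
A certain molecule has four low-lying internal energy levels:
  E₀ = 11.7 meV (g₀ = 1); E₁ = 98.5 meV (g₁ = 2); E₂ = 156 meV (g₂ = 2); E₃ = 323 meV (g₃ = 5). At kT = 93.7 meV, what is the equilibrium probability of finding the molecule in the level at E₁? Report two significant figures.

Eᵢ/kT = 0.1249, 1.051, 1.665, 3.447.
Z = Σ gᵢe^(−Eᵢ/kT) = 1·e^(−0.1249) + 2·e^(−1.051) + 2·e^(−1.665) + 5·e^(−3.447) = 0.8826 + 0.6992 + 0.3784 + 0.1592 = 2.119.
P₁ = g₁ e^(−E₁/kT) / Z = 0.6992/2.119 = 0.33.

0.33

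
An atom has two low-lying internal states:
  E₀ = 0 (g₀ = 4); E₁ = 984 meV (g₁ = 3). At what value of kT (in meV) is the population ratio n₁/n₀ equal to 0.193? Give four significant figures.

724.9 meV

n₁/n₀ = (g₁/g₀) exp[−(E₁−E₀)/kT] = 0.193.
⇒ (E₁−E₀)/kT = ln((3/4)/0.193) = ln(3.88601) = 1.35738.
kT = 984 meV / 1.35738 = 724.9 meV.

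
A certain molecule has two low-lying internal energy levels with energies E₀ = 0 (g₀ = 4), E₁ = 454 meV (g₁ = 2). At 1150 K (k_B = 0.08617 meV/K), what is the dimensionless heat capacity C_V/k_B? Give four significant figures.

k_BT = 0.08617 × 1150 K = 99.0955 meV.
Eᵢ/kT = 0, 4.58144.
Z = Σ gᵢe^(−Eᵢ/kT) = 4·e^(−0) + 2·e^(−4.58144) = 4.00000 + 0.0204803 = 4.02048.
⟨E⟩ = 2.31267 meV, ⟨E²⟩ = 1049.95 meV².
C_V/k_B = (⟨E²⟩ − ⟨E⟩²)/(kT)² = (1049.95 − 5.34844)/9819.92 = 0.1064.

0.1064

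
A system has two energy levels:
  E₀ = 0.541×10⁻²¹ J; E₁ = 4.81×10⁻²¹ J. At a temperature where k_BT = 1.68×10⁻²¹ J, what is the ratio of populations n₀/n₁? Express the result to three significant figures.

12.7

n₀/n₁ = exp[−(E₀−E₁)/kT] = exp(−(-4.269 ×10⁻²¹ J)/(1.68 ×10⁻²¹ J)) = exp(2.5411) = 12.7.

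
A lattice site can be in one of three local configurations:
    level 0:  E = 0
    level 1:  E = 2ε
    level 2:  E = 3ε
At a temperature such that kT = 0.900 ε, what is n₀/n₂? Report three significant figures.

n₀/n₂ = exp[−(E₀−E₂)/kT] = exp(−(-3ε)/(0.900ε)) = exp(3.3333) = 28.0.

28.0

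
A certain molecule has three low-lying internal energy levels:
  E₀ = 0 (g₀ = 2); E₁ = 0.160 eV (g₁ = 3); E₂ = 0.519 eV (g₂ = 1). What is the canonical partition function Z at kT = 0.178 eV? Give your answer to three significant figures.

Eᵢ/kT = 0, 0.89888, 2.9157.
Z = Σ gᵢe^(−Eᵢ/kT) = 2·e^(−0) + 3·e^(−0.89888) + 1·e^(−2.9157) = 2.0000 + 1.2211 + 0.054166 = 3.2753.

Z = 3.28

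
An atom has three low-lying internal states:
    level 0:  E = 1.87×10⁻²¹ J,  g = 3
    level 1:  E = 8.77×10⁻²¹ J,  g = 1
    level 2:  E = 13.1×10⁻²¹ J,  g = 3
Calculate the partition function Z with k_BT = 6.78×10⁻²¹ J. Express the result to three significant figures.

Eᵢ/kT = 0.27581, 1.2935, 1.9322.
Z = Σ gᵢe^(−Eᵢ/kT) = 3·e^(−0.27581) + 1·e^(−1.2935) + 3·e^(−1.9322) = 2.2769 + 0.27431 + 0.43449 = 2.9857.

Z = 2.99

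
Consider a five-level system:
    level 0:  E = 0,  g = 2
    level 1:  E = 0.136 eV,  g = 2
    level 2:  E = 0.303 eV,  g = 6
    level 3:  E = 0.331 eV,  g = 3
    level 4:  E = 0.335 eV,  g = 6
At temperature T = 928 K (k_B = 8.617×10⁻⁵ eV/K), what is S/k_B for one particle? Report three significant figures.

1.62

k_BT = 8.617×10⁻⁵ × 928 K = 0.079966 eV.
Eᵢ/kT = 0, 1.7007, 3.7891, 4.1393, 4.1893.
Z = Σ gᵢe^(−Eᵢ/kT) = 2·e^(−0) + 2·e^(−1.7007) + 6·e^(−3.7891) + 3·e^(−4.1393) + 6·e^(−4.1893) = 2.0000 + 0.36511 + 0.13570 + 0.047802 + 0.090941 = 2.6396.
⟨E⟩ = Σ EᵢPᵢ = 0.051924 eV.
S/k_B = ln Z + ⟨E⟩/kT = ln(2.6396) + 0.051924/0.079966 = 0.97063 + 0.64933 = 1.62.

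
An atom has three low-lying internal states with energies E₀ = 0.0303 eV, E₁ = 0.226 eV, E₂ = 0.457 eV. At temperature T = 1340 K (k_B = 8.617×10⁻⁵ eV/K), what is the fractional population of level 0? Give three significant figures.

0.827

k_BT = 8.617×10⁻⁵ × 1340 K = 0.11547 eV.
Eᵢ/kT = 0.26241, 1.9572, 3.9577.
Z = Σ e^(−Eᵢ/kT) = e^(−0.26241) + e^(−1.9572) + e^(−3.9577) = 0.76920 + 0.14125 + 0.019107 = 0.92956.
P₀ = e^(−E₀/kT) / Z = 0.76920/0.92956 = 0.827.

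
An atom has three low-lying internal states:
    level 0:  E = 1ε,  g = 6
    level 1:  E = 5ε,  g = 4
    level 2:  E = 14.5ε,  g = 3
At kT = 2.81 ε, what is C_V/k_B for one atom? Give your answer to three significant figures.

Eᵢ/kT = 0.35587, 1.7794, 5.1601.
Z = Σ gᵢe^(−Eᵢ/kT) = 6·e^(−0.35587) + 4·e^(−1.7794) + 3·e^(−5.1601) = 4.2034 + 0.67496 + 0.017223 = 4.8956.
⟨E⟩ = 1.5990 ε, ⟨E²⟩ = 5.0450 ε².
C_V/k_B = (⟨E²⟩ − ⟨E⟩²)/(kT)² = (5.0450 − 2.5568)/7.8961 = 0.315.

0.315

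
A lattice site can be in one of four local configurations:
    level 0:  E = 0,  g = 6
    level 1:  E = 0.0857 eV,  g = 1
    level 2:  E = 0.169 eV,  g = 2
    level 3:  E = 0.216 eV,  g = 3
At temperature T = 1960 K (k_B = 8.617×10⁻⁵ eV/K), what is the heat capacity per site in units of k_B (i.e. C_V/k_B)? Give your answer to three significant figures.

0.210

k_BT = 8.617×10⁻⁵ × 1960 K = 0.16889 eV.
Eᵢ/kT = 0, 0.50743, 1.0007, 1.2789.
Z = Σ gᵢe^(−Eᵢ/kT) = 6·e^(−0) + 1·e^(−0.50743) + 2·e^(−1.0007) + 3·e^(−1.2789) = 6.0000 + 0.60204 + 0.73524 + 0.83503 = 8.1723.
⟨E⟩ = 0.043588 eV, ⟨E²⟩ = 0.0078778 eV².
C_V/k_B = (⟨E²⟩ − ⟨E⟩²)/(kT)² = (0.0078778 − 0.0018999)/0.028524 = 0.210.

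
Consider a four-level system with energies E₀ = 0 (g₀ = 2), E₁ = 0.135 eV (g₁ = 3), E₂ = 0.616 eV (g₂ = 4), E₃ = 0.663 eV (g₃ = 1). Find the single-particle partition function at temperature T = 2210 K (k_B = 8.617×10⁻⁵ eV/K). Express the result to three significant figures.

k_BT = 8.617×10⁻⁵ × 2210 K = 0.19044 eV.
Eᵢ/kT = 0, 0.70888, 3.2346, 3.4814.
Z = Σ gᵢe^(−Eᵢ/kT) = 2·e^(−0) + 3·e^(−0.70888) + 4·e^(−3.2346) + 1·e^(−3.4814) = 2.0000 + 1.4766 + 0.15750 + 0.030764 = 3.6649.

Z = 3.66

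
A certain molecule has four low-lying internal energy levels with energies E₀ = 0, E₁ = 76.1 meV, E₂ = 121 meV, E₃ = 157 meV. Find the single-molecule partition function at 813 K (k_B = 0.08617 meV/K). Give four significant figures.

Z = 1.622

k_BT = 0.08617 × 813 K = 70.0562 meV.
Eᵢ/kT = 0, 1.08627, 1.72718, 2.24106.
Z = Σ e^(−Eᵢ/kT) = e^(−0) + e^(−1.08627) + e^(−1.72718) + e^(−2.24106) = 1.00000 + 0.337473 + 0.177785 + 0.106346 = 1.62160.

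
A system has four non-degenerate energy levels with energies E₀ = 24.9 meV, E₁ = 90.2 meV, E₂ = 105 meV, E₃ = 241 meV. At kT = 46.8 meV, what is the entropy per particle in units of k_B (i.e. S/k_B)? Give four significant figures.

Eᵢ/kT = 0.532051, 1.92735, 2.24359, 5.14957.
Z = Σ e^(−Eᵢ/kT) = e^(−0.532051) + e^(−1.92735) + e^(−2.24359) + e^(−5.14957) = 0.587399 + 0.145533 + 0.106077 + 0.00580190 = 0.844811.
⟨E⟩ = Σ EᵢPᵢ = 47.6907 meV.
S/k_B = ln Z + ⟨E⟩/kT = ln(0.844811) + 47.6907/46.8 = -0.168642 + 1.01903 = 0.8504.

0.8504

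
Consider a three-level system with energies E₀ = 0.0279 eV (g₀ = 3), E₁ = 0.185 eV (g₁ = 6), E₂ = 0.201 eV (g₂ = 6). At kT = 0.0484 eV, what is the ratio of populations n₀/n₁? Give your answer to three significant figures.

12.8

n₀/n₁ = (g₀/g₁) exp[−(E₀−E₁)/kT] = (3/6) × exp(−(-0.1571 eV)/(0.0484 eV)) = (3/6) × exp(3.2459) = 12.8.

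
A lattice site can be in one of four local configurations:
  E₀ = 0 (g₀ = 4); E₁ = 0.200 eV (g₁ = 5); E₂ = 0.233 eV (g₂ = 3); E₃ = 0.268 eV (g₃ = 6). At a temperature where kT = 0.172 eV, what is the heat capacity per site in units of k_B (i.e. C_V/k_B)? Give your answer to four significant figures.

Eᵢ/kT = 0, 1.16279, 1.35465, 1.55814.
Z = Σ gᵢe^(−Eᵢ/kT) = 4·e^(−0) + 5·e^(−1.16279) + 3·e^(−1.35465) + 6·e^(−1.55814) = 4.00000 + 1.56306 + 0.774113 + 1.26316 = 7.60033.
⟨E⟩ = 0.109404 eV, ⟨E²⟩ = 0.0256928 eV².
C_V/k_B = (⟨E²⟩ − ⟨E⟩²)/(kT)² = (0.0256928 − 0.0119692)/0.0295840 = 0.4639.

0.4639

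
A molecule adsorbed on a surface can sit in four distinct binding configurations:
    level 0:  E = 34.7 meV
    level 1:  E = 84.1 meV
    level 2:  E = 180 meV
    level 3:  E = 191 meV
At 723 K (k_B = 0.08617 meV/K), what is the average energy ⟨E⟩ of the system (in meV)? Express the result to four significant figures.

k_BT = 0.08617 × 723 K = 62.3009 meV.
Eᵢ/kT = 0.556974, 1.34990, 2.88920, 3.06577.
Z = Σ e^(−Eᵢ/kT) = e^(−0.556974) + e^(−1.34990) + e^(−2.88920) + e^(−3.06577) = 0.572940 + 0.259266 + 0.0556207 + 0.0466179 = 0.934445.
⟨E⟩ = Σ Eᵢ e^(−Eᵢ/kT) / Z = (34.7·0.572940 + 84.1·0.259266 + 180·0.0556207 + 191·0.0466179) / 0.934445 = 64.85 meV.

64.85 meV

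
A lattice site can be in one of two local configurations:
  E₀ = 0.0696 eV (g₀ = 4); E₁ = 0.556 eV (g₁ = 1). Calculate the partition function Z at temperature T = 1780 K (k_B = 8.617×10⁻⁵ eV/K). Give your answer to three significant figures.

k_BT = 8.617×10⁻⁵ × 1780 K = 0.15338 eV.
Eᵢ/kT = 0.45377, 3.6250.
Z = Σ gᵢe^(−Eᵢ/kT) = 4·e^(−0.45377) + 1·e^(−3.6250) = 2.5409 + 0.026649 = 2.5675.

Z = 2.57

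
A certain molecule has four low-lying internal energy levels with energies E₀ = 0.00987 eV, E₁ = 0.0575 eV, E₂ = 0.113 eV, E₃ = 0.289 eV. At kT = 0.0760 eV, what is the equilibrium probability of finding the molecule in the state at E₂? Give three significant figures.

Eᵢ/kT = 0.12987, 0.75658, 1.4868, 3.8026.
Z = Σ e^(−Eᵢ/kT) = e^(−0.12987) + e^(−0.75658) + e^(−1.4868) + e^(−3.8026) = 0.87821 + 0.46927 + 0.22610 + 0.022313 = 1.5959.
P₂ = e^(−E₂/kT) / Z = 0.22610/1.5959 = 0.142.

0.142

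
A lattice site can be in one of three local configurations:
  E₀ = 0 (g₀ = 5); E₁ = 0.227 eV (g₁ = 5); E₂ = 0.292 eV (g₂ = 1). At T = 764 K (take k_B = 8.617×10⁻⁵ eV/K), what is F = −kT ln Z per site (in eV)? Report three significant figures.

-0.108 eV

k_BT = 8.617×10⁻⁵ × 764 K = 0.065834 eV.
Eᵢ/kT = 0, 3.4481, 4.4354.
Z = Σ gᵢe^(−Eᵢ/kT) = 5·e^(−0) + 5·e^(−3.4481) + 1·e^(−4.4354) = 5.0000 + 0.15903 + 0.011850 = 5.1709.
F = −kT ln Z = −0.065834 × ln(5.1709) = −0.065834 × 1.6430 = -0.108 eV.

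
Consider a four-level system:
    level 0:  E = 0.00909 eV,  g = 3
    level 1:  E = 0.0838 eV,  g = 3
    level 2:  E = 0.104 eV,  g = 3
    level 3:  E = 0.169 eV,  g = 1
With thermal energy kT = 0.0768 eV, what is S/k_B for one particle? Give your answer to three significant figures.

2.11

Eᵢ/kT = 0.11836, 1.0911, 1.3542, 2.2005.
Z = Σ gᵢe^(−Eᵢ/kT) = 3·e^(−0.11836) + 3·e^(−1.0911) + 3·e^(−1.3542) + 1·e^(−2.2005) = 2.6651 + 1.0075 + 0.77446 + 0.11075 = 4.5578.
⟨E⟩ = Σ EᵢPᵢ = 0.045617 eV.
S/k_B = ln Z + ⟨E⟩/kT = ln(4.5578) + 0.045617/0.0768 = 1.5168 + 0.59397 = 2.11.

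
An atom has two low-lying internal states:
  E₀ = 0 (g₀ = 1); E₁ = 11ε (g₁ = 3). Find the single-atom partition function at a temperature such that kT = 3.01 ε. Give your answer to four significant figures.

Z = 1.078

Eᵢ/kT = 0, 3.65449.
Z = Σ gᵢe^(−Eᵢ/kT) = 1·e^(−0) + 3·e^(−3.65449) = 1.00000 + 0.0776241 = 1.07762.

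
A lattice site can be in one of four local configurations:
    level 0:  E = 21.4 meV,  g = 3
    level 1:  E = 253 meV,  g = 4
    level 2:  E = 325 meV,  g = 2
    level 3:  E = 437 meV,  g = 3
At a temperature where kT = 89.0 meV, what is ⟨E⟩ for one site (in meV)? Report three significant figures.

Eᵢ/kT = 0.24045, 2.8427, 3.6517, 4.9101.
Z = Σ gᵢe^(−Eᵢ/kT) = 3·e^(−0.24045) + 4·e^(−2.8427) + 2·e^(−3.6517) + 3·e^(−4.9101) = 2.3588 + 0.23307 + 0.051894 + 0.022115 = 2.6659.
⟨E⟩ = Σ Eᵢ gᵢe^(−Eᵢ/kT) / Z = (21.4·2.3588 + 253·0.23307 + 325·0.051894 + 437·0.022115) / 2.6659 = 51.0 meV.

51.0 meV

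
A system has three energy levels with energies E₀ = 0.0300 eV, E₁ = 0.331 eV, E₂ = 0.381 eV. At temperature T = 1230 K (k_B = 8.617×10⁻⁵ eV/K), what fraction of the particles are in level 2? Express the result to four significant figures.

k_BT = 8.617×10⁻⁵ × 1230 K = 0.105989 eV.
Eᵢ/kT = 0.283048, 3.12297, 3.59471.
Z = Σ e^(−Eᵢ/kT) = e^(−0.283048) + e^(−3.12297) + e^(−3.59471) = 0.753484 + 0.0440262 + 0.0274686 = 0.824979.
P₂ = e^(−E₂/kT) / Z = 0.0274686/0.824979 = 0.03330.

0.03330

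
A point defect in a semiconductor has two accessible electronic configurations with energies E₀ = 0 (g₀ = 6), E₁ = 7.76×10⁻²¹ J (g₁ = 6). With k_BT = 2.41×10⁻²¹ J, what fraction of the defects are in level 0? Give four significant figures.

0.9616

Eᵢ/kT = 0, 3.21992.
Z = Σ gᵢe^(−Eᵢ/kT) = 6·e^(−0) + 6·e^(−3.21992) = 6.00000 + 0.239750 = 6.23975.
P₀ = g₀ e^(−E₀/kT) / Z = 6.00000/6.23975 = 0.9616.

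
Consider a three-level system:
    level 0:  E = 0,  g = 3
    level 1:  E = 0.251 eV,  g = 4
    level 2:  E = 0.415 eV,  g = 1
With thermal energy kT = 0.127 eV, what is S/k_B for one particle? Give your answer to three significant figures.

1.62

Eᵢ/kT = 0, 1.9764, 3.2677.
Z = Σ gᵢe^(−Eᵢ/kT) = 3·e^(−0) + 4·e^(−1.9764) + 1·e^(−3.2677) = 3.0000 + 0.55427 + 0.038094 = 3.5924.
⟨E⟩ = Σ EᵢPᵢ = 0.043127 eV.
S/k_B = ln Z + ⟨E⟩/kT = ln(3.5924) + 0.043127/0.127 = 1.2788 + 0.33958 = 1.62.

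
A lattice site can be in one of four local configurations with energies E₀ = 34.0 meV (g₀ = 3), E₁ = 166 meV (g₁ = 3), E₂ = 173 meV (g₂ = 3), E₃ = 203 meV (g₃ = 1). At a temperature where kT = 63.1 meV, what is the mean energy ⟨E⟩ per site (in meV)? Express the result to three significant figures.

Eᵢ/kT = 0.53883, 2.6307, 2.7417, 3.2171.
Z = Σ gᵢe^(−Eᵢ/kT) = 3·e^(−0.53883) + 3·e^(−2.6307) + 3·e^(−2.7417) + 1·e^(−3.2171) = 1.7503 + 0.21608 + 0.19338 + 0.040071 = 2.1998.
⟨E⟩ = Σ Eᵢ gᵢe^(−Eᵢ/kT) / Z = (34.0·1.7503 + 166·0.21608 + 173·0.19338 + 203·0.040071) / 2.1998 = 62.3 meV.

62.3 meV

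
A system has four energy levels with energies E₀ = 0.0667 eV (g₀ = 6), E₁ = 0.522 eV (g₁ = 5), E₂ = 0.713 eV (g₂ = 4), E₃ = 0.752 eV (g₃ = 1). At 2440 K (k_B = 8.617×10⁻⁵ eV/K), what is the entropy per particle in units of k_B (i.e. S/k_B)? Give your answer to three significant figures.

k_BT = 8.617×10⁻⁵ × 2440 K = 0.21025 eV.
Eᵢ/kT = 0.31724, 2.4828, 3.3912, 3.5767.
Z = Σ gᵢe^(−Eᵢ/kT) = 6·e^(−0.31724) + 5·e^(−2.4828) + 4·e^(−3.3912) + 1·e^(−3.5767) = 4.3689 + 0.41755 + 0.13467 + 0.027968 = 4.9491.
⟨E⟩ = Σ EᵢPᵢ = 0.12657 eV.
S/k_B = ln Z + ⟨E⟩/kT = ln(4.9491) + 0.12657/0.21025 = 1.5992 + 0.60200 = 2.20.

2.20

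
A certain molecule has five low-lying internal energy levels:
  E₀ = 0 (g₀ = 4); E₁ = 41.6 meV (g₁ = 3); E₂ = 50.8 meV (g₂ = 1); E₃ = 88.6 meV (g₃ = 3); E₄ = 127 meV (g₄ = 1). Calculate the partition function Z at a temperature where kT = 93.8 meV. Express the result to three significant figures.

Eᵢ/kT = 0, 0.44350, 0.54158, 0.94456, 1.3539.
Z = Σ gᵢe^(−Eᵢ/kT) = 4·e^(−0) + 3·e^(−0.44350) + 1·e^(−0.54158) + 3·e^(−0.94456) + 1·e^(−1.3539) = 4.0000 + 1.9254 + 0.58183 + 1.1666 + 0.25823 = 7.9321.

Z = 7.93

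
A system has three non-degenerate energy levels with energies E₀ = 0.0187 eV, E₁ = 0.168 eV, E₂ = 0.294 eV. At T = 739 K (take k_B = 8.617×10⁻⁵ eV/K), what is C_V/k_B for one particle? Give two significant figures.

k_BT = 8.617×10⁻⁵ × 739 K = 0.06368 eV.
Eᵢ/kT = 0.2937, 2.638, 4.617.
Z = Σ e^(−Eᵢ/kT) = e^(−0.2937) + e^(−2.638) + e^(−4.617) = 0.7455 + 0.07150 + 0.009882 = 0.8269.
⟨E⟩ = 0.03490 eV, ⟨E²⟩ = 0.003789 eV².
C_V/k_B = (⟨E²⟩ − ⟨E⟩²)/(kT)² = (0.003789 − 0.001218)/0.004055 = 0.63.

0.63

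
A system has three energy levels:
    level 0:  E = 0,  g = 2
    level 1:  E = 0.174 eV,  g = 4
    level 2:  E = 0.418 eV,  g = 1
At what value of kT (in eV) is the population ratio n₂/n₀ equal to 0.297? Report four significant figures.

n₂/n₀ = (g₂/g₀) exp[−(E₂−E₀)/kT] = 0.297.
⇒ (E₂−E₀)/kT = ln((1/2)/0.297) = ln(1.68350) = 0.520875.
kT = 0.418 eV / 0.520875 = 0.8025 eV.

0.8025 eV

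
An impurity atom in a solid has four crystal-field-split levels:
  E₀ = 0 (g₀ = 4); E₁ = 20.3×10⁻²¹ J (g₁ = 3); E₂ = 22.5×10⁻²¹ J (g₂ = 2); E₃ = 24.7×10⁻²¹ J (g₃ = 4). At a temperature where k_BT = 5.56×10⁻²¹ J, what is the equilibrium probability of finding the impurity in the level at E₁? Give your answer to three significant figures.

0.0187

Eᵢ/kT = 0, 3.6511, 4.0468, 4.4424.
Z = Σ gᵢe^(−Eᵢ/kT) = 4·e^(−0) + 3·e^(−3.6511) + 2·e^(−4.0468) + 4·e^(−4.4424) = 4.0000 + 0.077888 + 0.034956 + 0.047071 = 4.1599.
P₁ = g₁ e^(−E₁/kT) / Z = 0.077888/4.1599 = 0.0187.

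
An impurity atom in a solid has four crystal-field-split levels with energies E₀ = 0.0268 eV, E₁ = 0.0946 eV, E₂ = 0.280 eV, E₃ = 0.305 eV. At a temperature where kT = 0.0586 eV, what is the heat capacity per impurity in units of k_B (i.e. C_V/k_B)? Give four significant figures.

0.5272

Eᵢ/kT = 0.457338, 1.61433, 4.77816, 5.20478.
Z = Σ e^(−Eᵢ/kT) = e^(−0.457338) + e^(−1.61433) + e^(−4.77816) + e^(−5.20478) = 0.632966 + 0.199024 + 0.00841146 + 0.00549026 = 0.845892.
⟨E⟩ = 0.0470756 eV, ⟨E²⟩ = 0.00402641 eV².
C_V/k_B = (⟨E²⟩ − ⟨E⟩²)/(kT)² = (0.00402641 − 0.00221611)/0.00343396 = 0.5272.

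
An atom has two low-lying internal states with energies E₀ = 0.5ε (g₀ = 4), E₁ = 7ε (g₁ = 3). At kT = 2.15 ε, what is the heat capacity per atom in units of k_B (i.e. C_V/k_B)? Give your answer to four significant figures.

0.3104

Eᵢ/kT = 0.232558, 3.25581.
Z = Σ gᵢe^(−Eᵢ/kT) = 4·e^(−0.232558) + 3·e^(−3.25581) = 3.17002 + 0.115649 = 3.28567.
⟨E⟩ = 0.728787 ε, ⟨E²⟩ = 1.96590 ε².
C_V/k_B = (⟨E²⟩ − ⟨E⟩²)/(kT)² = (1.96590 − 0.531130)/4.62250 = 0.3104.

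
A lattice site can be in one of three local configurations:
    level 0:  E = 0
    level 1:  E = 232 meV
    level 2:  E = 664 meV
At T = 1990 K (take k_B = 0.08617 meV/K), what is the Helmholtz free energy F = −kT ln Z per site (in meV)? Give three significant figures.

k_BT = 0.08617 × 1990 K = 171.48 meV.
Eᵢ/kT = 0, 1.3529, 3.8722.
Z = Σ e^(−Eᵢ/kT) = e^(−0) + e^(−1.3529) + e^(−3.8722) = 1.0000 + 0.25849 + 0.020813 = 1.2793.
F = −kT ln Z = −171.48 × ln(1.2793) = −171.48 × 0.24631 = -42.2 meV.

-42.2 meV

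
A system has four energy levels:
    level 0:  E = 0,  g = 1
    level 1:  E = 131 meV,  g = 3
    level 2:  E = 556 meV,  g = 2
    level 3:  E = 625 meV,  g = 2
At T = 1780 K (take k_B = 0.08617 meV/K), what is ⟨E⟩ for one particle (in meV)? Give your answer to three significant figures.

k_BT = 0.08617 × 1780 K = 153.38 meV.
Eᵢ/kT = 0, 0.85409, 3.6250, 4.0748.
Z = Σ gᵢe^(−Eᵢ/kT) = 1·e^(−0) + 3·e^(−0.85409) + 2·e^(−3.6250) + 2·e^(−4.0748) = 1.0000 + 1.2770 + 0.053298 + 0.033991 = 2.3643.
⟨E⟩ = Σ Eᵢ gᵢe^(−Eᵢ/kT) / Z = (0·1.0000 + 131·1.2770 + 556·0.053298 + 625·0.033991) / 2.3643 = 92.3 meV.

92.3 meV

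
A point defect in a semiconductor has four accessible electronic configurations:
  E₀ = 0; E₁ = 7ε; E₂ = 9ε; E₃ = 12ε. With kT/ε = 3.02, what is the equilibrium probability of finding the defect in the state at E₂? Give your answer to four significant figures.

Eᵢ/kT = 0, 2.31788, 2.98013, 3.97351.
Z = Σ e^(−Eᵢ/kT) = e^(−0) + e^(−2.31788) + e^(−2.98013) + e^(−3.97351) = 1.00000 + 0.0984821 + 0.0507862 + 0.0188073 = 1.16808.
P₂ = e^(−E₂/kT) / Z = 0.0507862/1.16808 = 0.04348.

0.04348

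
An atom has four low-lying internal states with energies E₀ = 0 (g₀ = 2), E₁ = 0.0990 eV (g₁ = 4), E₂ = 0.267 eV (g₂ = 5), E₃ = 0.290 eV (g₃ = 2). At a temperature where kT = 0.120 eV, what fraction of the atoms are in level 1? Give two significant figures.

0.39

Eᵢ/kT = 0, 0.8250, 2.225, 2.417.
Z = Σ gᵢe^(−Eᵢ/kT) = 2·e^(−0) + 4·e^(−0.8250) + 5·e^(−2.225) + 2·e^(−2.417) = 2.000 + 1.753 + 0.5403 + 0.1784 = 4.472.
P₁ = g₁ e^(−E₁/kT) / Z = 1.753/4.472 = 0.39.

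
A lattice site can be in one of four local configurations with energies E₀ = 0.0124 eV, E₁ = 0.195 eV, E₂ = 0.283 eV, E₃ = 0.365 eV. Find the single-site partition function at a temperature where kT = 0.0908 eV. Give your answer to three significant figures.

Z = 1.05

Eᵢ/kT = 0.13656, 2.1476, 3.1167, 4.0198.
Z = Σ e^(−Eᵢ/kT) = e^(−0.13656) + e^(−2.1476) + e^(−3.1167) + e^(−4.0198) = 0.87235 + 0.11676 + 0.044303 + 0.017957 = 1.0514.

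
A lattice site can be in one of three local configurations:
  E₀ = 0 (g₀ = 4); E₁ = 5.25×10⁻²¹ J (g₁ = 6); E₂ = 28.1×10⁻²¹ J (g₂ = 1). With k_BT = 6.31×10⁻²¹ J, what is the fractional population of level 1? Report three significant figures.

Eᵢ/kT = 0, 0.83201, 4.4532.
Z = Σ gᵢe^(−Eᵢ/kT) = 4·e^(−0) + 6·e^(−0.83201) + 1·e^(−4.4532) = 4.0000 + 2.6110 + 0.011641 = 6.6226.
P₁ = g₁ e^(−E₁/kT) / Z = 2.6110/6.6226 = 0.394.

0.394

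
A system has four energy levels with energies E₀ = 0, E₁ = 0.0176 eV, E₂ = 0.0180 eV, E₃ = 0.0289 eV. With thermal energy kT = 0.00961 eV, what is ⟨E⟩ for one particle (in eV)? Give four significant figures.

0.005145 eV

Eᵢ/kT = 0, 1.83143, 1.87305, 3.00728.
Z = Σ e^(−Eᵢ/kT) = e^(−0) + e^(−1.83143) + e^(−1.87305) + e^(−3.00728) = 1.00000 + 0.160184 + 0.153654 + 0.0494259 = 1.36326.
⟨E⟩ = Σ Eᵢ e^(−Eᵢ/kT) / Z = (0·1.00000 + 0.0176·0.160184 + 0.0180·0.153654 + 0.0289·0.0494259) / 1.36326 = 0.005145 eV.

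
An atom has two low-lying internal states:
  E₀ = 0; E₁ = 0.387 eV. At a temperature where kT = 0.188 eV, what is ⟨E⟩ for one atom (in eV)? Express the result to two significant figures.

Eᵢ/kT = 0, 2.059.
Z = Σ e^(−Eᵢ/kT) = e^(−0) + e^(−2.059) = 1.000 + 0.1276 = 1.128.
⟨E⟩ = Σ Eᵢ e^(−Eᵢ/kT) / Z = (0·1.000 + 0.387·0.1276) / 1.128 = 0.044 eV.

0.044 eV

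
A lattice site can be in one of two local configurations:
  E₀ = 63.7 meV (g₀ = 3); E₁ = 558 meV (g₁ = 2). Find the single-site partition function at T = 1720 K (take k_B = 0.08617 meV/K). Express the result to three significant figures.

k_BT = 0.08617 × 1720 K = 148.21 meV.
Eᵢ/kT = 0.42980, 3.7649.
Z = Σ gᵢe^(−Eᵢ/kT) = 3·e^(−0.42980) + 2·e^(−3.7649) = 1.9519 + 0.046340 = 1.9982.

Z = 2.00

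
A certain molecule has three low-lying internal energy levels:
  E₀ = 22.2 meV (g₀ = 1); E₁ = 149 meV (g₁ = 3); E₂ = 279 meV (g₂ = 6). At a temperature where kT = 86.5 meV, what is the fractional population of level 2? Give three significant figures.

Eᵢ/kT = 0.25665, 1.7225, 3.2254.
Z = Σ gᵢe^(−Eᵢ/kT) = 1·e^(−0.25665) + 3·e^(−1.7225) + 6·e^(−3.2254) = 0.77364 + 0.53586 + 0.23844 = 1.5479.
P₂ = g₂ e^(−E₂/kT) / Z = 0.23844/1.5479 = 0.154.

0.154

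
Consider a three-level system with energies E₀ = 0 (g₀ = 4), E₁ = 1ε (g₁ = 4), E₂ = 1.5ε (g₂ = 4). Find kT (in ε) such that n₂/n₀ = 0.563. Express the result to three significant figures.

n₂/n₀ = (g₂/g₀) exp[−(E₂−E₀)/kT] = 0.563.
⇒ (E₂−E₀)/kT = ln((4/4)/0.563) = ln(1.7762) = 0.57448.
kT = 1.5ε / 0.57448 = 2.61 ε.

2.61 ε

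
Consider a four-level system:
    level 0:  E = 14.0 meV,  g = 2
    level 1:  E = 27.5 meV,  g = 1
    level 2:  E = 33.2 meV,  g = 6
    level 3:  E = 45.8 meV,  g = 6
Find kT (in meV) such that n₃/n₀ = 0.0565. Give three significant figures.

n₃/n₀ = (g₃/g₀) exp[−(E₃−E₀)/kT] = 0.0565.
⇒ (E₃−E₀)/kT = ln((6/2)/0.0565) = ln(53.097) = 3.9721.
kT = 31.8 meV / 3.9721 = 8.01 meV.

8.01 meV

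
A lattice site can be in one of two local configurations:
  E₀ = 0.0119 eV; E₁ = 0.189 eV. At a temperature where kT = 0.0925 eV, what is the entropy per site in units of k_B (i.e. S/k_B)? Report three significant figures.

0.383

Eᵢ/kT = 0.12865, 2.0432.
Z = Σ e^(−Eᵢ/kT) = e^(−0.12865) + e^(−2.0432) = 0.87928 + 0.12961 = 1.0089.
⟨E⟩ = Σ EᵢPᵢ = 0.034651 eV.
S/k_B = ln Z + ⟨E⟩/kT = ln(1.0089) + 0.034651/0.0925 = 0.0088606 + 0.37461 = 0.383.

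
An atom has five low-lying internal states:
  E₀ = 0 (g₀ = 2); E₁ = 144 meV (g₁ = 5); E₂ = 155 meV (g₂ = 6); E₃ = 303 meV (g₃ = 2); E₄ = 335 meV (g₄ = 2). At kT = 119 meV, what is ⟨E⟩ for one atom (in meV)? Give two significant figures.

100 meV

Eᵢ/kT = 0, 1.210, 1.303, 2.546, 2.815.
Z = Σ gᵢe^(−Eᵢ/kT) = 2·e^(−0) + 5·e^(−1.210) + 6·e^(−1.303) + 2·e^(−2.546) + 2·e^(−2.815) = 2.000 + 1.491 + 1.630 + 0.1568 + 0.1198 = 5.398.
⟨E⟩ = Σ Eᵢ gᵢe^(−Eᵢ/kT) / Z = (0·2.000 + 144·1.491 + 155·1.630 + 303·0.1568 + 335·0.1198) / 5.398 = 100 meV.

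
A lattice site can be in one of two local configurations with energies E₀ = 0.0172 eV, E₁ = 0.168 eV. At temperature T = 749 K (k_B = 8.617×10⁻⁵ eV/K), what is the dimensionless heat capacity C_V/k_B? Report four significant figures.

0.4388

k_BT = 8.617×10⁻⁵ × 749 K = 0.0645413 eV.
Eᵢ/kT = 0.266496, 2.60298.
Z = Σ e^(−Eᵢ/kT) = e^(−0.266496) + e^(−2.60298) = 0.766059 + 0.0740526 = 0.840112.
⟨E⟩ = 0.0304924 eV, ⟨E²⟩ = 0.00275760 eV².
C_V/k_B = (⟨E²⟩ − ⟨E⟩²)/(kT)² = (0.00275760 − 0.000929786)/0.00416558 = 0.4388.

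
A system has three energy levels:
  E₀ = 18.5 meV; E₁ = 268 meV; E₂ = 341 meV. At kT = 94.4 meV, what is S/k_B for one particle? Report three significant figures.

0.371

Eᵢ/kT = 0.19597, 2.8390, 3.6123.
Z = Σ e^(−Eᵢ/kT) = e^(−0.19597) + e^(−2.8390) + e^(−3.6123) = 0.82204 + 0.058484 + 0.026990 = 0.90751.
⟨E⟩ = Σ EᵢPᵢ = 44.170 meV.
S/k_B = ln Z + ⟨E⟩/kT = ln(0.90751) + 44.170/94.4 = -0.097051 + 0.46790 = 0.371.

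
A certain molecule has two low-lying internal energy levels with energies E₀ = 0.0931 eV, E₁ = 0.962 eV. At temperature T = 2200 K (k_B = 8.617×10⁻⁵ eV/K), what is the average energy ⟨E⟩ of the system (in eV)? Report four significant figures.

k_BT = 8.617×10⁻⁵ × 2200 K = 0.189574 eV.
Eᵢ/kT = 0.491101, 5.07454.
Z = Σ e^(−Eᵢ/kT) = e^(−0.491101) + e^(−5.07454) = 0.611952 + 0.00625396 = 0.618206.
⟨E⟩ = Σ Eᵢ e^(−Eᵢ/kT) / Z = (0.0931·0.611952 + 0.962·0.00625396) / 0.618206 = 0.1019 eV.

0.1019 eV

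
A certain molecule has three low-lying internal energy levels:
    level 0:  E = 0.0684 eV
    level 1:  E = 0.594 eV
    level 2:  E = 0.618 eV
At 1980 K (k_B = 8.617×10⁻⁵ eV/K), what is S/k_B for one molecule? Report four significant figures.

k_BT = 8.617×10⁻⁵ × 1980 K = 0.170617 eV.
Eᵢ/kT = 0.400898, 3.48148, 3.62215.
Z = Σ e^(−Eᵢ/kT) = e^(−0.400898) + e^(−3.48148) + e^(−3.62215) = 0.669718 + 0.0307618 + 0.0267252 = 0.727205.
⟨E⟩ = Σ EᵢPᵢ = 0.110832 eV.
S/k_B = ln Z + ⟨E⟩/kT = ln(0.727205) + 0.110832/0.170617 = -0.318547 + 0.649595 = 0.3310.

0.3310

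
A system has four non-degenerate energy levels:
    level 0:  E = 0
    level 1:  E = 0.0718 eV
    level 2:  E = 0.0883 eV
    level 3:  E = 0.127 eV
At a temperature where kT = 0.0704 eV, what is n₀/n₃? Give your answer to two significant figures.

6.1

n₀/n₃ = exp[−(E₀−E₃)/kT] = exp(−(-0.127 eV)/(0.0704 eV)) = exp(1.804) = 6.1.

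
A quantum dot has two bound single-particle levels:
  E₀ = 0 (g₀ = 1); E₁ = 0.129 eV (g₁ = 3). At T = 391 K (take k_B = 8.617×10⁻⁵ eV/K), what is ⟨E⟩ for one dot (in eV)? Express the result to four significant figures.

0.007897 eV

k_BT = 8.617×10⁻⁵ × 391 K = 0.0336925 eV.
Eᵢ/kT = 0, 3.82875.
Z = Σ gᵢe^(−Eᵢ/kT) = 1·e^(−0) + 3·e^(−3.82875) = 1.00000 + 0.0652103 = 1.06521.
⟨E⟩ = Σ Eᵢ gᵢe^(−Eᵢ/kT) / Z = (0·1.00000 + 0.129·0.0652103) / 1.06521 = 0.007897 eV.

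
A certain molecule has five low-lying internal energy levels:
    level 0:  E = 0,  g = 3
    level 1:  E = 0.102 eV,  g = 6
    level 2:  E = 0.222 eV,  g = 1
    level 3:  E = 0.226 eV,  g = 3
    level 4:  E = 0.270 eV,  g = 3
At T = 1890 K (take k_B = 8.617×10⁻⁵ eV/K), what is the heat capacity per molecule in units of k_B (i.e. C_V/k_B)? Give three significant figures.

k_BT = 8.617×10⁻⁵ × 1890 K = 0.16286 eV.
Eᵢ/kT = 0, 0.62630, 1.3631, 1.3877, 1.6579.
Z = Σ gᵢe^(−Eᵢ/kT) = 3·e^(−0) + 6·e^(−0.62630) + 1·e^(−1.3631) + 3·e^(−1.3877) + 3·e^(−1.6579) = 3.0000 + 3.2074 + 0.25587 + 0.74895 + 0.57162 = 7.7838.
⟨E⟩ = 0.090901 eV, ⟨E²⟩ = 0.016175 eV².
C_V/k_B = (⟨E²⟩ − ⟨E⟩²)/(kT)² = (0.016175 − 0.0082630)/0.026523 = 0.298.

0.298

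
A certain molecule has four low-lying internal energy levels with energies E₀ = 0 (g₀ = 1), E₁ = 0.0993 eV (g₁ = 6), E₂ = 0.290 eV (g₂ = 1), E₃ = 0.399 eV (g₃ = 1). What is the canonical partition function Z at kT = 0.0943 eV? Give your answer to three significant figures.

Z = 3.15

Eᵢ/kT = 0, 1.0530, 3.0753, 4.2312.
Z = Σ gᵢe^(−Eᵢ/kT) = 1·e^(−0) + 6·e^(−1.0530) + 1·e^(−3.0753) + 1·e^(−4.2312) = 1.0000 + 2.0933 + 0.046176 + 0.014535 = 3.1540.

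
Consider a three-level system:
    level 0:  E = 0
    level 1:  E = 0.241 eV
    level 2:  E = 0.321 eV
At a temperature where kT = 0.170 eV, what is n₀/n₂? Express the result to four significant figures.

6.608

n₀/n₂ = exp[−(E₀−E₂)/kT] = exp(−(-0.321 eV)/(0.170 eV)) = exp(1.88824) = 6.608.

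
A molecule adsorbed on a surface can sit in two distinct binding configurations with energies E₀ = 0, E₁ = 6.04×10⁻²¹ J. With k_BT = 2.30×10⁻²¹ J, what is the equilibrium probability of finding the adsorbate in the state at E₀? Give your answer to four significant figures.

Eᵢ/kT = 0, 2.62609.
Z = Σ e^(−Eᵢ/kT) = e^(−0) + e^(−2.62609) = 1.00000 + 0.0723608 = 1.07236.
P₀ = e^(−E₀/kT) / Z = 1.00000/1.07236 = 0.9325.

0.9325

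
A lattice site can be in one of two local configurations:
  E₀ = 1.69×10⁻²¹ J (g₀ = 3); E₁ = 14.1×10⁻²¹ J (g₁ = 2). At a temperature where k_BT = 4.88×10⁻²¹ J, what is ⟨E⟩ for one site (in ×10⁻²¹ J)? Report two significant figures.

2.3 ×10⁻²¹ J

Eᵢ/kT = 0.3463, 2.889.
Z = Σ gᵢe^(−Eᵢ/kT) = 3·e^(−0.3463) + 2·e^(−2.889) = 2.122 + 0.1113 = 2.233.
⟨E⟩ = Σ Eᵢ gᵢe^(−Eᵢ/kT) / Z = (1.69·2.122 + 14.1·0.1113) / 2.233 = 2.3 ×10⁻²¹ J.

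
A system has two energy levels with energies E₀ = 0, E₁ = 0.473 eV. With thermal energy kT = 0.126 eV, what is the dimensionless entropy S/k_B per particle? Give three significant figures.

0.109

Eᵢ/kT = 0, 3.7540.
Z = Σ e^(−Eᵢ/kT) = e^(−0) + e^(−3.7540) = 1.0000 + 0.023424 = 1.0234.
⟨E⟩ = Σ EᵢPᵢ = 0.010826 eV.
S/k_B = ln Z + ⟨E⟩/kT = ln(1.0234) + 0.010826/0.126 = 0.023130 + 0.085921 = 0.109.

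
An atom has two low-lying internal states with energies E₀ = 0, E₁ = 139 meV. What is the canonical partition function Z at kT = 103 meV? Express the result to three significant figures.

Z = 1.26

Eᵢ/kT = 0, 1.3495.
Z = Σ e^(−Eᵢ/kT) = e^(−0) + e^(−1.3495) = 1.0000 + 0.25937 = 1.2594.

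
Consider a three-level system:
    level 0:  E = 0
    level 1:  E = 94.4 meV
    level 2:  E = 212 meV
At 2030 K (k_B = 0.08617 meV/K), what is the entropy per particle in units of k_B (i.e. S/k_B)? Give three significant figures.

k_BT = 0.08617 × 2030 K = 174.93 meV.
Eᵢ/kT = 0, 0.53964, 1.2119.
Z = Σ e^(−Eᵢ/kT) = e^(−0) + e^(−0.53964) + e^(−1.2119) = 1.0000 + 0.58296 + 0.29763 = 1.8806.
⟨E⟩ = Σ EᵢPᵢ = 62.815 meV.
S/k_B = ln Z + ⟨E⟩/kT = ln(1.8806) + 62.815/174.93 = 0.63159 + 0.35909 = 0.991.

0.991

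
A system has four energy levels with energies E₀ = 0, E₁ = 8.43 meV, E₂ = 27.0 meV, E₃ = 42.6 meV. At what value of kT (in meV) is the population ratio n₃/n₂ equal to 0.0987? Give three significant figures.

n₃/n₂ = exp[−(E₃−E₂)/kT] = 0.0987.
⇒ (E₃−E₂)/kT = ln(1/0.0987) = ln(10.132) = 2.3157.
kT = 15.6 meV / 2.3157 = 6.74 meV.

6.74 meV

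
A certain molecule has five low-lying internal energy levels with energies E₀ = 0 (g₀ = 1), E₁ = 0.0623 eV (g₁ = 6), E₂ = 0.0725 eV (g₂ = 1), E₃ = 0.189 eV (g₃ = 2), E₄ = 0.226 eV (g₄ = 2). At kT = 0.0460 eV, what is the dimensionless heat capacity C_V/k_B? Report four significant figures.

Eᵢ/kT = 0, 1.35435, 1.57609, 4.10870, 4.91304.
Z = Σ gᵢe^(−Eᵢ/kT) = 1·e^(−0) + 6·e^(−1.35435) + 1·e^(−1.57609) + 2·e^(−4.10870) + 2·e^(−4.91304) = 1.00000 + 1.54869 + 0.206782 + 0.0328582 + 0.0147002 = 2.80303.
⟨E⟩ = 0.0431703 eV, ⟨E²⟩ = 0.00321879 eV².
C_V/k_B = (⟨E²⟩ − ⟨E⟩²)/(kT)² = (0.00321879 − 0.00186367)/0.00211600 = 0.6404.

0.6404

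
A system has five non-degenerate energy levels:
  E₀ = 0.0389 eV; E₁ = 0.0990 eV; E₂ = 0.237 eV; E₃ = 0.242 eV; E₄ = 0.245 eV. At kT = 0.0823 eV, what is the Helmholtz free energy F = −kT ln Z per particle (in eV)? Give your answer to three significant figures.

-0.00661 eV

Eᵢ/kT = 0.47266, 1.2029, 2.8797, 2.9405, 2.9769.
Z = Σ e^(−Eᵢ/kT) = e^(−0.47266) + e^(−1.2029) + e^(−2.8797) + e^(−2.9405) + e^(−2.9769) = 0.62334 + 0.30032 + 0.056152 + 0.052839 + 0.050951 = 1.0836.
F = −kT ln Z = −0.0823 × ln(1.0836) = −0.0823 × 0.080289 = -0.00661 eV.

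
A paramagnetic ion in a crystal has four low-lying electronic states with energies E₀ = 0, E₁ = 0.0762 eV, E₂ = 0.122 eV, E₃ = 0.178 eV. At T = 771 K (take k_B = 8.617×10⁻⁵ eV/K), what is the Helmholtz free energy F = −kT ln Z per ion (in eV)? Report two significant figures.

-0.029 eV

k_BT = 8.617×10⁻⁵ × 771 K = 0.06644 eV.
Eᵢ/kT = 0, 1.147, 1.836, 2.679.
Z = Σ e^(−Eᵢ/kT) = e^(−0) + e^(−1.147) + e^(−1.836) + e^(−2.679) = 1.000 + 0.3176 + 0.1595 + 0.06863 = 1.546.
F = −kT ln Z = −0.06644 × ln(1.546) = −0.06644 × 0.4357 = -0.029 eV.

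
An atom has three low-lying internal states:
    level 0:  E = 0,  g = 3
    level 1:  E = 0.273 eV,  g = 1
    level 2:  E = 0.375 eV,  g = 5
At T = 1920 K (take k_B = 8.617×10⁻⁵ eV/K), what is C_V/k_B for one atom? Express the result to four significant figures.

0.6970

k_BT = 8.617×10⁻⁵ × 1920 K = 0.165446 eV.
Eᵢ/kT = 0, 1.65009, 2.26660.
Z = Σ gᵢe^(−Eᵢ/kT) = 3·e^(−0) + 1·e^(−1.65009) + 5·e^(−2.26660) = 3.00000 + 0.192033 + 0.518320 = 3.71035.
⟨E⟩ = 0.0665153 eV, ⟨E²⟩ = 0.0235020 eV².
C_V/k_B = (⟨E²⟩ − ⟨E⟩²)/(kT)² = (0.0235020 − 0.00442429)/0.0273724 = 0.6970.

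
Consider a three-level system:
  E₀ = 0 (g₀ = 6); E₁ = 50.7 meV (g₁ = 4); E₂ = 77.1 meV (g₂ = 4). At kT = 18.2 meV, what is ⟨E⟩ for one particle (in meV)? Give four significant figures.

2.692 meV

Eᵢ/kT = 0, 2.78571, 4.23626.
Z = Σ gᵢe^(−Eᵢ/kT) = 6·e^(−0) + 4·e^(−2.78571) + 4·e^(−4.23626) = 6.00000 + 0.246741 + 0.0578463 = 6.30459.
⟨E⟩ = Σ Eᵢ gᵢe^(−Eᵢ/kT) / Z = (0·6.00000 + 50.7·0.246741 + 77.1·0.0578463) / 6.30459 = 2.692 meV.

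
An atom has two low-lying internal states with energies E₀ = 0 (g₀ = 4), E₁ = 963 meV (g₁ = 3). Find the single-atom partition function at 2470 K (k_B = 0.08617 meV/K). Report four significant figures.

Z = 4.033

k_BT = 0.08617 × 2470 K = 212.840 meV.
Eᵢ/kT = 0, 4.52453.
Z = Σ gᵢe^(−Eᵢ/kT) = 4·e^(−0) + 3·e^(−4.52453) = 4.00000 + 0.0325194 = 4.03252.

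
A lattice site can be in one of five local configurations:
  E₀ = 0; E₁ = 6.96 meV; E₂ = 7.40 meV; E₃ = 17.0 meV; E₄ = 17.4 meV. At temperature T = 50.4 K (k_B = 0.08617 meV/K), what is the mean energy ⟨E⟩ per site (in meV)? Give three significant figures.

2.39 meV

k_BT = 0.08617 × 50.4 K = 4.3430 meV.
Eᵢ/kT = 0, 1.6026, 1.7039, 3.9143, 4.0064.
Z = Σ e^(−Eᵢ/kT) = e^(−0) + e^(−1.6026) + e^(−1.7039) + e^(−3.9143) + e^(−4.0064) = 1.0000 + 0.20137 + 0.18197 + 0.019955 + 0.018199 = 1.4215.
⟨E⟩ = Σ Eᵢ e^(−Eᵢ/kT) / Z = (0·1.0000 + 6.96·0.20137 + 7.40·0.18197 + 17.0·0.019955 + 17.4·0.018199) / 1.4215 = 2.39 meV.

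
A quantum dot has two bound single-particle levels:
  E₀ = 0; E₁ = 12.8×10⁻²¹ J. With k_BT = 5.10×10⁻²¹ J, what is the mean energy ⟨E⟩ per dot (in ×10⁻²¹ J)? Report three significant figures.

Eᵢ/kT = 0, 2.5098.
Z = Σ e^(−Eᵢ/kT) = e^(−0) + e^(−2.5098) = 1.0000 + 0.081284 = 1.0813.
⟨E⟩ = Σ Eᵢ e^(−Eᵢ/kT) / Z = (0·1.0000 + 12.8·0.081284) / 1.0813 = 0.962 ×10⁻²¹ J.

0.962 ×10⁻²¹ J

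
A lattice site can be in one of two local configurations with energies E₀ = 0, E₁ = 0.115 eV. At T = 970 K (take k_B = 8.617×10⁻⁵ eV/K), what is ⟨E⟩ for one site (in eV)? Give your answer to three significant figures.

0.0232 eV

k_BT = 8.617×10⁻⁵ × 970 K = 0.083585 eV.
Eᵢ/kT = 0, 1.3758.
Z = Σ e^(−Eᵢ/kT) = e^(−0) + e^(−1.3758) = 1.0000 + 0.25264 = 1.2526.
⟨E⟩ = Σ Eᵢ e^(−Eᵢ/kT) / Z = (0·1.0000 + 0.115·0.25264) / 1.2526 = 0.0232 eV.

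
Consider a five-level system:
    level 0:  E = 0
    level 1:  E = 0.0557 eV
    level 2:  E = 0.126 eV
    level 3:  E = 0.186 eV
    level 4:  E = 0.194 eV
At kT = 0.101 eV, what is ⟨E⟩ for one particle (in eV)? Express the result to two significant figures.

Eᵢ/kT = 0, 0.5515, 1.248, 1.842, 1.921.
Z = Σ e^(−Eᵢ/kT) = e^(−0) + e^(−0.5515) + e^(−1.248) + e^(−1.842) + e^(−1.921) = 1.000 + 0.5761 + 0.2871 + 0.1585 + 0.1465 = 2.168.
⟨E⟩ = Σ Eᵢ e^(−Eᵢ/kT) / Z = (0·1.000 + 0.0557·0.5761 + 0.126·0.2871 + 0.186·0.1585 + 0.194·0.1465) / 2.168 = 0.058 eV.

0.058 eV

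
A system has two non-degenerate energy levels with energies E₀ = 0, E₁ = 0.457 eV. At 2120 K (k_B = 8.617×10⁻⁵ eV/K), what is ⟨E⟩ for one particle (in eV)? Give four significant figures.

0.03461 eV

k_BT = 8.617×10⁻⁵ × 2120 K = 0.182680 eV.
Eᵢ/kT = 0, 2.50164.
Z = Σ e^(−Eᵢ/kT) = e^(−0) + e^(−2.50164) = 1.00000 + 0.0819505 = 1.08195.
⟨E⟩ = Σ Eᵢ e^(−Eᵢ/kT) / Z = (0·1.00000 + 0.457·0.0819505) / 1.08195 = 0.03461 eV.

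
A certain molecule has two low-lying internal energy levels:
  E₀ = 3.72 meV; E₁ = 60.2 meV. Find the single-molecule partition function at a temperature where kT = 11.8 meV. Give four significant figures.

Eᵢ/kT = 0.315254, 5.10169.
Z = Σ e^(−Eᵢ/kT) = e^(−0.315254) + e^(−5.10169) = 0.729604 + 0.00608645 = 0.735690.

Z = 0.7357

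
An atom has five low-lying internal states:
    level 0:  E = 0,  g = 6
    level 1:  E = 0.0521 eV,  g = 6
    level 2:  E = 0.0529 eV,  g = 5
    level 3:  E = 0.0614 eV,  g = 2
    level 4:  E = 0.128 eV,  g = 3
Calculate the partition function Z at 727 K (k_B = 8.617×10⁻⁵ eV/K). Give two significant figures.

Z = 12

k_BT = 8.617×10⁻⁵ × 727 K = 0.06265 eV.
Eᵢ/kT = 0, 0.8316, 0.8444, 0.9800, 2.043.
Z = Σ gᵢe^(−Eᵢ/kT) = 6·e^(−0) + 6·e^(−0.8316) + 5·e^(−0.8444) + 2·e^(−0.9800) + 3·e^(−2.043) = 6.000 + 2.612 + 2.149 + 0.7506 + 0.3889 = 11.90.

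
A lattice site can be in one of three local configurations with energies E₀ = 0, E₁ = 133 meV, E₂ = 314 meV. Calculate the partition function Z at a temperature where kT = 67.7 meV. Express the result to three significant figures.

Z = 1.15

Eᵢ/kT = 0, 1.9645, 4.6381.
Z = Σ e^(−Eᵢ/kT) = e^(−0) + e^(−1.9645) + e^(−4.6381) = 1.0000 + 0.14023 + 0.0096761 = 1.1499.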